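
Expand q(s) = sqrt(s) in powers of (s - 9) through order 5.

7*(s - 9)^5/5038848 - 5*(s - 9)^4/279936 + (s - 9)^3/3888 - (s - 9)^2/216 + (s - 9)/6 + 3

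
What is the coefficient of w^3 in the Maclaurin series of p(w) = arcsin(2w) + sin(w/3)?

215/162

Expand each term separately and add.
[w^0] = 0;  [w^1] = 7/3;  [w^2] = 0;  [w^3] = 215/162.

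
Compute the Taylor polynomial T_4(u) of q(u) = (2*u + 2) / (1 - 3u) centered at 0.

216*u^4 + 72*u^3 + 24*u^2 + 8*u + 2

Multiply each power in the prefactor through the base expansion.
q(0) = 2
q′(0) = 8
q′′(0) = 48
q′′′(0) = 432
q^(4)(0) = 5184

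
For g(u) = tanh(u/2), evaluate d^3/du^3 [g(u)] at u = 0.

-1/4

The coefficient of u^3 in the expansion is -1/24, so g′′′(0) = 3! * (-1/24) = -1/4.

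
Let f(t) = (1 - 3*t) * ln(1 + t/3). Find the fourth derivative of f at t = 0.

-26/27

Distribute the polynomial across the series and collect like powers.
The coefficient of t^4 in the expansion is -13/324, so f^(4)(0) = 4! * (-13/324) = -26/27.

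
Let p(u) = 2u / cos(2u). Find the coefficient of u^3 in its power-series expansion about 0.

4

Write the quotient as an unknown series and match coefficients against numerator = denominator · series.
p(0) = 0
p′(0) = 2
p′′(0) = 0
p′′′(0) = 24
Then c_k = p^(k)(0)/k! gives each Taylor coefficient.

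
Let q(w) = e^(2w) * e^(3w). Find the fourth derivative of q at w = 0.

Take the Cauchy product of the two expansions.
The coefficient of w^4 in the expansion is 625/24, so q^(4)(0) = 4! * (625/24) = 625.

625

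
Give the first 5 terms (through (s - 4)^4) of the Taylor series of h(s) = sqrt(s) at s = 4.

h(4) = 2
h′(4) = 1/4
h′′(4) = -1/32
h′′′(4) = 3/256
h^(4)(4) = -15/2048
The Taylor polynomial is Σ h^(k)(4)/k! · (s - 4)^k.

-5*(s - 4)^4/16384 + (s - 4)^3/512 - (s - 4)^2/64 + (s - 4)/4 + 2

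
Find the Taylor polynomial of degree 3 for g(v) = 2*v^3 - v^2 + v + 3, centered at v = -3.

2*(v + 3)^3 - 19*(v + 3)^2 + 61*(v + 3) - 63

Differentiate repeatedly and evaluate at the center.
g(-3) = -63
g′(-3) = 61
g′′(-3) = -38
g′′′(-3) = 12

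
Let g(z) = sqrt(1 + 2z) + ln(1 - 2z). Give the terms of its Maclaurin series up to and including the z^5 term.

Expand each term separately and add.
[z^0] = 1;  [z^1] = -1;  [z^2] = -5/2;  [z^3] = -13/6;  [z^4] = -37/8;  [z^5] = -221/40.

-221*z^5/40 - 37*z^4/8 - 13*z^3/6 - 5*z^2/2 - z + 1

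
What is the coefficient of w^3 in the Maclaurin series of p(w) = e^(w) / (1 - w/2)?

19/24

Take the Cauchy product of the two expansions.
So c_3 = p′′′(0)/3! = 19/24.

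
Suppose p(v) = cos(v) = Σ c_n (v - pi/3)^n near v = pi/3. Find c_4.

1/48

Differentiate repeatedly and evaluate at the center.
[(v - pi/3)^0] = 1/2;  [(v - pi/3)^1] = -sqrt(3)/2;  [(v - pi/3)^2] = -1/4;  [(v - pi/3)^3] = sqrt(3)/12;  [(v - pi/3)^4] = 1/48.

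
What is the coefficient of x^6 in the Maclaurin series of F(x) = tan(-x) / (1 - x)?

Take the Cauchy product of the two expansions.
F(0) = 0
F′(0) = -1
F′′(0) = -2
F′′′(0) = -8
F^(4)(0) = -32
F^(5)(0) = -176
F^(6)(0) = -1056
So c_6 = F^(6)(0)/6! = -22/15.

-22/15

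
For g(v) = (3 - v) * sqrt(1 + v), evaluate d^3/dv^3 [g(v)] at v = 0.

15/8

Shift and add copies of the series according to the polynomial's terms.
The coefficient of v^3 in the expansion is 5/16, so g′′′(0) = 3! * (5/16) = 15/8.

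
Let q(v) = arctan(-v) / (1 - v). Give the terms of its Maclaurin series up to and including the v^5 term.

-13*v^5/15 - 2*v^4/3 - 2*v^3/3 - v^2 - v

Expand each factor separately, then convolve coefficients.
[v^0] = 0;  [v^1] = -1;  [v^2] = -1;  [v^3] = -2/3;  [v^4] = -2/3;  [v^5] = -13/15.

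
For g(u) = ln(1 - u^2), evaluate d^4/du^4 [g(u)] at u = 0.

From the series, [u^4] g = -1/2; multiply by 4! = 24 to get -12.

-12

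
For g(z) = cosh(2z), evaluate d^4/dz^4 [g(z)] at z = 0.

Use the known series and substitute for the argument.
From the series, [z^4] g = 2/3; multiply by 4! = 24 to get 16.

16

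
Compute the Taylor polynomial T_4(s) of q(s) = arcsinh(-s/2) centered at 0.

s^3/48 - s/2

q(0) = 0
q′(0) = -1/2
q′′(0) = 0
q′′′(0) = 1/8
q^(4)(0) = 0
Dividing each by k! gives the coefficients c_0, ..., c_4.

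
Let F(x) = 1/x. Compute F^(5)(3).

-40/243

The coefficient of (x - 3)^5 in the expansion is -1/729, so F^(5)(3) = 5! * (-1/729) = -40/243.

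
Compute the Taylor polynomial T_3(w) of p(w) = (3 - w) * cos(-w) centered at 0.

w^3/2 - 3*w^2/2 - w + 3

Distribute the polynomial across the series and collect like powers.
p(0) = 3
p′(0) = -1
p′′(0) = -3
p′′′(0) = 3
The Taylor polynomial is Σ p^(k)(0)/k! · w^k.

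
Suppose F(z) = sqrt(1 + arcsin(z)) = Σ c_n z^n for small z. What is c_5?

123/1280

Compose series: expand the inner function first, then feed it into the outer expansion.
F(0) = 1
F′(0) = 1/2
F′′(0) = -1/4
F′′′(0) = 7/8
F^(4)(0) = -31/16
F^(5)(0) = 369/32
So c_5 = F^(5)(0)/5! = 123/1280.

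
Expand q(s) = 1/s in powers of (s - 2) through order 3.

Differentiate repeatedly and evaluate at the center.
q(2) = 1/2
q′(2) = -1/4
q′′(2) = 1/4
q′′′(2) = -3/8

-(s - 2)^3/16 + (s - 2)^2/8 - (s - 2)/4 + 1/2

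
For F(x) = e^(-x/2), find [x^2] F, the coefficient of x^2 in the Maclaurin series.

1/8

F(0) = 1
F′(0) = -1/2
F′′(0) = 1/4
The Taylor polynomial is Σ F^(k)(0)/k! · x^k.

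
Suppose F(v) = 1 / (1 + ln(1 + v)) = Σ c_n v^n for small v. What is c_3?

-7/3

Write 1/(1+u) = 1 - u + u^2 - u^3 + ... and substitute the series for u.
F(0) = 1
F′(0) = -1
F′′(0) = 3
F′′′(0) = -14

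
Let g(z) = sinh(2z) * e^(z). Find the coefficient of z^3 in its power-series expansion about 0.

Write out both Maclaurin series and multiply, keeping only the needed powers.
g(0) = 0
g′(0) = 2
g′′(0) = 4
g′′′(0) = 14
So c_3 = g′′′(0)/3! = 7/3.

7/3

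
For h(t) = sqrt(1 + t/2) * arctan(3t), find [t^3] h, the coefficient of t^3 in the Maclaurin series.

Expand each factor separately, then convolve coefficients.

-291/32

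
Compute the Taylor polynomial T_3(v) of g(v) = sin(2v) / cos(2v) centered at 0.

Invert the denominator's series and multiply.
g(0) = 0
g′(0) = 2
g′′(0) = 0
g′′′(0) = 16

8*v^3/3 + 2*v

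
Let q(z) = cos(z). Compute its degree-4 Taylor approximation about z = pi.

-(z - pi)^4/24 + (z - pi)^2/2 - 1

Compute the successive derivatives at the expansion point and divide by k!.
q(pi) = -1
q′(pi) = 0
q′′(pi) = 1
q′′′(pi) = 0
q^(4)(pi) = -1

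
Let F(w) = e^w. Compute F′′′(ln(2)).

2

Compute the successive derivatives at the expansion point and divide by k!.
The coefficient of (w - ln(2))^3 in the expansion is 1/3, so F′′′(ln(2)) = 3! * (1/3) = 2.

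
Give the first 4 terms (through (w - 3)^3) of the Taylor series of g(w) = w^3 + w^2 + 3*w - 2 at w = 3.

(w - 3)^3 + 10*(w - 3)^2 + 36*(w - 3) + 43

Compute the successive derivatives at the expansion point and divide by k!.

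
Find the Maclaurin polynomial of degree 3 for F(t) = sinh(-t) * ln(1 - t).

Expand each factor separately, then convolve coefficients.

t^3/2 + t^2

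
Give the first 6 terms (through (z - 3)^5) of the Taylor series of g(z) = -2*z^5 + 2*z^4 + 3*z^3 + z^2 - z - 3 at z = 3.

Compute the successive derivatives at the expansion point and divide by k!.
g(3) = -240
g′(3) = -508
g′′(3) = -808
g′′′(3) = -918
g^(4)(3) = -672
g^(5)(3) = -240

-2*(z - 3)^5 - 28*(z - 3)^4 - 153*(z - 3)^3 - 404*(z - 3)^2 - 508*(z - 3) - 240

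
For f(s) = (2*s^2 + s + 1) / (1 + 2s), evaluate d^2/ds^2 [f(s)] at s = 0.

8

Distribute the polynomial across the series and collect like powers.
The coefficient of s^2 in the expansion is 4, so f′′(0) = 2! * (4) = 8.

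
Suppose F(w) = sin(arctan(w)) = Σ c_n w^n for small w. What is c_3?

Substitute the inner expansion into the outer series and collect powers.
[w^0] = 0;  [w^1] = 1;  [w^2] = 0;  [w^3] = -1/2.

-1/2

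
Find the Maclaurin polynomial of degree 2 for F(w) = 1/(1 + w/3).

F(0) = 1
F′(0) = -1/3
F′′(0) = 2/9

w^2/9 - w/3 + 1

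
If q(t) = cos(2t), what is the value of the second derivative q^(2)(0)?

From the series, [t^2] q = -2; multiply by 2! = 2 to get -4.

-4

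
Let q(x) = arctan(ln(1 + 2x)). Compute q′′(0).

Substitute the inner expansion into the outer series and collect powers.
From the series, [x^2] q = -2; multiply by 2! = 2 to get -4.

-4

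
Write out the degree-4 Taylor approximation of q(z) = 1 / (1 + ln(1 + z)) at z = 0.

Write 1/(1+u) = 1 - u + u^2 - u^3 + ... and substitute the series for u.
q(0) = 1
q′(0) = -1
q′′(0) = 3
q′′′(0) = -14
q^(4)(0) = 88
Then c_k = q^(k)(0)/k! gives each Taylor coefficient.

11*z^4/3 - 7*z^3/3 + 3*z^2/2 - z + 1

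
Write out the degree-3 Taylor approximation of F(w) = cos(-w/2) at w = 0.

1 - w^2/8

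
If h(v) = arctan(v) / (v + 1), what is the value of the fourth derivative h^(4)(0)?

-16

Multiply the numerator's expansion by the denominator's geometric series.
From the series, [v^4] h = -2/3; multiply by 4! = 24 to get -16.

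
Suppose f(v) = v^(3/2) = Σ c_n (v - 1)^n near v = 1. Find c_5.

[(v - 1)^0] = 1;  [(v - 1)^1] = 3/2;  [(v - 1)^2] = 3/8;  [(v - 1)^3] = -1/16;  [(v - 1)^4] = 3/128;  [(v - 1)^5] = -3/256.
So c_5 = f^(5)(1)/5! = -3/256.

-3/256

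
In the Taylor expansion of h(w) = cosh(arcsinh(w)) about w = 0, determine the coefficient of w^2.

Plug the Maclaurin series of the inner function into that of the outer and collect terms.
h(0) = 1
h′(0) = 0
h′′(0) = 1
So c_2 = h′′(0)/2! = 1/2.

1/2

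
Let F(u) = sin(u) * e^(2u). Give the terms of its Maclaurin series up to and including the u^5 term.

41*u^5/120 + u^4 + 11*u^3/6 + 2*u^2 + u

Expand each factor separately, then convolve coefficients.
[u^0] = 0;  [u^1] = 1;  [u^2] = 2;  [u^3] = 11/6;  [u^4] = 1;  [u^5] = 41/120.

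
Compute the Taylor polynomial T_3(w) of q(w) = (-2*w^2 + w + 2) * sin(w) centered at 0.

-7*w^3/3 + w^2 + 2*w

Multiply each power in the prefactor through the base expansion.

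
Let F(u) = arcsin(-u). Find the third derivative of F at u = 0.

-1

Compute the successive derivatives at the expansion point and divide by k!.
The coefficient of u^3 in the expansion is -1/6, so F′′′(0) = 3! * (-1/6) = -1.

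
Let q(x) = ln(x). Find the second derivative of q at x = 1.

-1

The coefficient of (x - 1)^2 in the expansion is -1/2, so q′′(1) = 2! * (-1/2) = -1.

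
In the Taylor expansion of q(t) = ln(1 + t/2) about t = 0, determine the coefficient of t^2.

-1/8

q(0) = 0
q′(0) = 1/2
q′′(0) = -1/4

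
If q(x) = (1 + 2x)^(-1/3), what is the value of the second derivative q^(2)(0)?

The coefficient of x^2 in the expansion is 8/9, so q′′(0) = 2! * (8/9) = 16/9.

16/9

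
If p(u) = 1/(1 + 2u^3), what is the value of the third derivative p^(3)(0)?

Use the known series and substitute for the argument.
The coefficient of u^3 in the expansion is -2, so p′′′(0) = 3! * (-2) = -12.

-12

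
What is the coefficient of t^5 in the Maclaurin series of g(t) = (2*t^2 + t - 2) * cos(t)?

Shift and add copies of the series according to the polynomial's terms.

1/24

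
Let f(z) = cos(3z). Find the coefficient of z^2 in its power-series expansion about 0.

Compute the successive derivatives at the expansion point and divide by k!.

-9/2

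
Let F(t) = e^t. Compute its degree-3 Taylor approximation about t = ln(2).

(t - ln(2))^3/3 + (t - ln(2))^2 + 2*(t - ln(2)) + 2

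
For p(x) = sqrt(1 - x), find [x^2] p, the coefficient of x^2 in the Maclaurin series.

Differentiate repeatedly and evaluate at the center.
p(0) = 1
p′(0) = -1/2
p′′(0) = -1/4
So c_2 = p′′(0)/2! = -1/8.

-1/8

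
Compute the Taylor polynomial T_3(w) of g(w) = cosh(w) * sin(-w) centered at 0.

-w^3/3 - w

Write out both Maclaurin series and multiply, keeping only the needed powers.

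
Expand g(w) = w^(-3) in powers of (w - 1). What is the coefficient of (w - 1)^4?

15

g(1) = 1
g′(1) = -3
g′′(1) = 12
g′′′(1) = -60
g^(4)(1) = 360
So c_4 = g^(4)(1)/4! = 15.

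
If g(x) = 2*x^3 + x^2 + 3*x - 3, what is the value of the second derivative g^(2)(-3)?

Differentiate repeatedly and evaluate at the center.
From the series, [(x + 3)^2] g = -17; multiply by 2! = 2 to get -34.

-34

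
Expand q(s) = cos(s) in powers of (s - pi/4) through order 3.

Compute the successive derivatives at the expansion point and divide by k!.
q(pi/4) = sqrt(2)/2
q′(pi/4) = -sqrt(2)/2
q′′(pi/4) = -sqrt(2)/2
q′′′(pi/4) = sqrt(2)/2
Dividing each by k! gives the coefficients c_0, ..., c_3.

sqrt(2)*(s - pi/4)^3/12 - sqrt(2)*(s - pi/4)^2/4 - sqrt(2)*(s - pi/4)/2 + sqrt(2)/2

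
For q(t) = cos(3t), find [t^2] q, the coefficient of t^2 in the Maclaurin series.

Use the known series and substitute for the argument.
q(0) = 1
q′(0) = 0
q′′(0) = -9
So c_2 = q′′(0)/2! = -9/2.

-9/2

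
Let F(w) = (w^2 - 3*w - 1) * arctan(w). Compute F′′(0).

-6

Multiply each power in the prefactor through the base expansion.
The coefficient of w^2 in the expansion is -3, so F′′(0) = 2! * (-3) = -6.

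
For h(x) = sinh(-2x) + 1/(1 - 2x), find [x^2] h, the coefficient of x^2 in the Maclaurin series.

Combine the two series term by term.
So c_2 = h′′(0)/2! = 4.

4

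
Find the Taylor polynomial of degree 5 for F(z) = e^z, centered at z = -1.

(z + 1)^5*e^(-1)/120 + (z + 1)^4*e^(-1)/24 + (z + 1)^3*e^(-1)/6 + (z + 1)^2*e^(-1)/2 + (z + 1)*e^(-1) + e^(-1)

F(-1) = e^(-1)
F′(-1) = e^(-1)
F′′(-1) = e^(-1)
F′′′(-1) = e^(-1)
F^(4)(-1) = e^(-1)
F^(5)(-1) = e^(-1)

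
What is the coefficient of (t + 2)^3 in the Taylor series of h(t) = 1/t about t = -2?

-1/16

Differentiate repeatedly and evaluate at the center.
h(-2) = -1/2
h′(-2) = -1/4
h′′(-2) = -1/4
h′′′(-2) = -3/8
The Taylor polynomial is Σ h^(k)(-2)/k! · (t + 2)^k.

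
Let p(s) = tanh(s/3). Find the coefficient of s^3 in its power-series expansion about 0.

-1/81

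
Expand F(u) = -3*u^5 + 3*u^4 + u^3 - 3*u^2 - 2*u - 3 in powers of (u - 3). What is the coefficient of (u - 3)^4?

-42

F(3) = -495
F′(3) = -884
F′′(3) = -1284
F′′′(3) = -1398
F^(4)(3) = -1008
So c_4 = F^(4)(3)/4! = -42.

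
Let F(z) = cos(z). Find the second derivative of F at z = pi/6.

The coefficient of (z - pi/6)^2 in the expansion is -sqrt(3)/4, so F′′(pi/6) = 2! * (-sqrt(3)/4) = -sqrt(3)/2.

-sqrt(3)/2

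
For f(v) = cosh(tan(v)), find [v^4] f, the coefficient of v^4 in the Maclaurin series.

Let u equal the inner series; expand the outer function in u and truncate.
[v^0] = 1;  [v^1] = 0;  [v^2] = 1/2;  [v^3] = 0;  [v^4] = 3/8.

3/8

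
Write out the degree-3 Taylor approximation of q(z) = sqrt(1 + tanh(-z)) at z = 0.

Let u equal the inner series; expand the outer function in u and truncate.
q(0) = 1
q′(0) = -1/2
q′′(0) = -1/4
q′′′(0) = 5/8
Then c_k = q^(k)(0)/k! gives each Taylor coefficient.

5*z^3/48 - z^2/8 - z/2 + 1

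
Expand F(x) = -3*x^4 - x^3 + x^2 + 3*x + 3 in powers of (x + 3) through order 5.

-3*(x + 3)^4 + 35*(x + 3)^3 - 152*(x + 3)^2 + 294*(x + 3) - 213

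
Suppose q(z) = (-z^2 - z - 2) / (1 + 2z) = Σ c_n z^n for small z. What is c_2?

Shift and add copies of the series according to the polynomial's terms.
q(0) = -2
q′(0) = 3
q′′(0) = -14
The Taylor polynomial is Σ q^(k)(0)/k! · z^k.

-7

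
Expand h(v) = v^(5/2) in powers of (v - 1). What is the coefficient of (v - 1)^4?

-5/128

h(1) = 1
h′(1) = 5/2
h′′(1) = 15/4
h′′′(1) = 15/8
h^(4)(1) = -15/16
So c_4 = h^(4)(1)/4! = -5/128.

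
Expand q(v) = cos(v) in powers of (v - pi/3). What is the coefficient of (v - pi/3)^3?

sqrt(3)/12

Apply the Taylor formula c_k = f^(k)(a)/k!.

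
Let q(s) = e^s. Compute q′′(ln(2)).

2

Apply the Taylor formula c_k = f^(k)(a)/k!.
The coefficient of (s - ln(2))^2 in the expansion is 1, so q′′(ln(2)) = 2! * (1) = 2.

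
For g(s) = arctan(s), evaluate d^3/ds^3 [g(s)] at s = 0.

The coefficient of s^3 in the expansion is -1/3, so g′′′(0) = 3! * (-1/3) = -2.

-2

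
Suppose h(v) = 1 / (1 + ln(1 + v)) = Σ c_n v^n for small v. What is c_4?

11/3

Use the geometric series for the reciprocal, then substitute.
h(0) = 1
h′(0) = -1
h′′(0) = 3
h′′′(0) = -14
h^(4)(0) = 88
So c_4 = h^(4)(0)/4! = 11/3.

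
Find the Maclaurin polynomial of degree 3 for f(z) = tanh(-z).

z^3/3 - z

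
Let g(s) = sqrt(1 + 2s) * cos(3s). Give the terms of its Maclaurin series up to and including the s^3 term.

Take the Cauchy product of the two expansions.
g(0) = 1
g′(0) = 1
g′′(0) = -10
g′′′(0) = -24

-4*s^3 - 5*s^2 + s + 1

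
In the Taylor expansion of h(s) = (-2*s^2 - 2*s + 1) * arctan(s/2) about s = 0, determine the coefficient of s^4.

1/12

Multiply each power in the prefactor through the base expansion.
h(0) = 0
h′(0) = 1/2
h′′(0) = -2
h′′′(0) = -25/4
h^(4)(0) = 2
The Taylor polynomial is Σ h^(k)(0)/k! · s^k.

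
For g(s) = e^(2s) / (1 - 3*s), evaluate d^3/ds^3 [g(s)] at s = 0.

314

Multiply the numerator's expansion by the denominator's geometric series.
From the series, [s^3] g = 157/3; multiply by 3! = 6 to get 314.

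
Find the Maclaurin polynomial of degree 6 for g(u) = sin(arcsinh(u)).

u^5/6 - u^3/3 + u

Let u equal the inner series; expand the outer function in u and truncate.
g(0) = 0
g′(0) = 1
g′′(0) = 0
g′′′(0) = -2
g^(4)(0) = 0
g^(5)(0) = 20
g^(6)(0) = 0
The Taylor polynomial is Σ g^(k)(0)/k! · u^k.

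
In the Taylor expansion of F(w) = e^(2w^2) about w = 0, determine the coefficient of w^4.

2

F(0) = 1
F′(0) = 0
F′′(0) = 4
F′′′(0) = 0
F^(4)(0) = 48
So c_4 = F^(4)(0)/4! = 2.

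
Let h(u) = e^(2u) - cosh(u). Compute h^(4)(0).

Combine the two series term by term.
The coefficient of u^4 in the expansion is 5/8, so h^(4)(0) = 4! * (5/8) = 15.

15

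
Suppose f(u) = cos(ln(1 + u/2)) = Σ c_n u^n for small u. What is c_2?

-1/8

Let u equal the inner series; expand the outer function in u and truncate.
So c_2 = f′′(0)/2! = -1/8.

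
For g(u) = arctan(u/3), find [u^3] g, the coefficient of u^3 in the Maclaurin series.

g(0) = 0
g′(0) = 1/3
g′′(0) = 0
g′′′(0) = -2/27
So c_3 = g′′′(0)/3! = -1/81.

-1/81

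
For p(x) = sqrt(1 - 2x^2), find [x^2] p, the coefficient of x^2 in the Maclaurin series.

-1

Compute the successive derivatives at the expansion point and divide by k!.
p(0) = 1
p′(0) = 0
p′′(0) = -2
The Taylor polynomial is Σ p^(k)(0)/k! · x^k.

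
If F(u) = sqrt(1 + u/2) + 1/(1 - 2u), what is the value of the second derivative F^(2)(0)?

Add the two expansions coefficient-wise.
From the series, [u^2] F = 127/32; multiply by 2! = 2 to get 127/16.

127/16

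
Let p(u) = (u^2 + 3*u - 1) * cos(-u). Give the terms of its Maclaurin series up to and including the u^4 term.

-13*u^4/24 - 3*u^3/2 + 3*u^2/2 + 3*u - 1

Shift and add copies of the series according to the polynomial's terms.
p(0) = -1
p′(0) = 3
p′′(0) = 3
p′′′(0) = -9
p^(4)(0) = -13
The Taylor polynomial is Σ p^(k)(0)/k! · u^k.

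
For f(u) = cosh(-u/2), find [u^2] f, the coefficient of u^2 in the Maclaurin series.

Compute the successive derivatives at the expansion point and divide by k!.
[u^0] = 1;  [u^1] = 0;  [u^2] = 1/8.

1/8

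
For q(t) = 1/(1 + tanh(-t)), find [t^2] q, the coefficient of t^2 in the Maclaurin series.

Substitute the inner expansion into the outer series and collect powers.
q(0) = 1
q′(0) = 1
q′′(0) = 2

1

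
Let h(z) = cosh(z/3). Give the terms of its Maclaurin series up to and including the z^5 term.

z^4/1944 + z^2/18 + 1

Compute the successive derivatives at the expansion point and divide by k!.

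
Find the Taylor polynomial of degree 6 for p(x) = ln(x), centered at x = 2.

p(2) = ln(2)
p′(2) = 1/2
p′′(2) = -1/4
p′′′(2) = 1/4
p^(4)(2) = -3/8
p^(5)(2) = 3/4
p^(6)(2) = -15/8
The Taylor polynomial is Σ p^(k)(2)/k! · (x - 2)^k.

-(x - 2)^6/384 + (x - 2)^5/160 - (x - 2)^4/64 + (x - 2)^3/24 - (x - 2)^2/8 + (x - 2)/2 + ln(2)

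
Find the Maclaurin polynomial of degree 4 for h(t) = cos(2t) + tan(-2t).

2*t^4/3 - 8*t^3/3 - 2*t^2 - 2*t + 1

Expand each term separately and add.
h(0) = 1
h′(0) = -2
h′′(0) = -4
h′′′(0) = -16
h^(4)(0) = 16
Dividing each by k! gives the coefficients c_0, ..., c_4.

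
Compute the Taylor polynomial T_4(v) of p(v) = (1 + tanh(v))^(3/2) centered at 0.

-29*v^4/128 - 9*v^3/16 + 3*v^2/8 + 3*v/2 + 1

Let u equal the inner series; expand the outer function in u and truncate.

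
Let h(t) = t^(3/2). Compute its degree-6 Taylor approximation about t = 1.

h(1) = 1
h′(1) = 3/2
h′′(1) = 3/4
h′′′(1) = -3/8
h^(4)(1) = 9/16
h^(5)(1) = -45/32
h^(6)(1) = 315/64
Then c_k = h^(k)(1)/k! gives each Taylor coefficient.

7*(t - 1)^6/1024 - 3*(t - 1)^5/256 + 3*(t - 1)^4/128 - (t - 1)^3/16 + 3*(t - 1)^2/8 + 3*(t - 1)/2 + 1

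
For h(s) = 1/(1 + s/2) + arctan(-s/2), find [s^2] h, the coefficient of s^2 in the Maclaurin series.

Expand each term separately and add.
h(0) = 1
h′(0) = -1
h′′(0) = 1/2
So c_2 = h′′(0)/2! = 1/4.

1/4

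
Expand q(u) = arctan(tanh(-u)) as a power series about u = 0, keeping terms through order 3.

2*u^3/3 - u

Let u equal the inner series; expand the outer function in u and truncate.
q(0) = 0
q′(0) = -1
q′′(0) = 0
q′′′(0) = 4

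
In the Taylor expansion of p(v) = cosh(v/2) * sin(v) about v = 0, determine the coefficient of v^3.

-1/24

Expand each factor separately, then convolve coefficients.
p(0) = 0
p′(0) = 1
p′′(0) = 0
p′′′(0) = -1/4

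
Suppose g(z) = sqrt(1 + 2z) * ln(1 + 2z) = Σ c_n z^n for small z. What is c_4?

Expand each factor separately, then convolve coefficients.
g(0) = 0
g′(0) = 2
g′′(0) = 0
g′′′(0) = -2
g^(4)(0) = 16

2/3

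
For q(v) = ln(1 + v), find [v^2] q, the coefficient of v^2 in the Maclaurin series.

q(0) = 0
q′(0) = 1
q′′(0) = -1

-1/2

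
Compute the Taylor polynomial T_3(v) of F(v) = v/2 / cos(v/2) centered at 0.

Invert the denominator's series and multiply.
F(0) = 0
F′(0) = 1/2
F′′(0) = 0
F′′′(0) = 3/8

v^3/16 + v/2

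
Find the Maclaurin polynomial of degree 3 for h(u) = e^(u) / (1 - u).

Take the Cauchy product of the two expansions.

8*u^3/3 + 5*u^2/2 + 2*u + 1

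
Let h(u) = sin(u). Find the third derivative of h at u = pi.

Differentiate repeatedly and evaluate at the center.
From the series, [(u - pi)^3] h = 1/6; multiply by 3! = 6 to get 1.

1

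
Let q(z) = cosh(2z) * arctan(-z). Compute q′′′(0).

Multiply the two series term by term and collect like powers.
The coefficient of z^3 in the expansion is -5/3, so q′′′(0) = 3! * (-5/3) = -10.

-10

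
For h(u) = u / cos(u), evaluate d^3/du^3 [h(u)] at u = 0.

3

Write the quotient as an unknown series and match coefficients against numerator = denominator · series.
The coefficient of u^3 in the expansion is 1/2, so h′′′(0) = 3! * (1/2) = 3.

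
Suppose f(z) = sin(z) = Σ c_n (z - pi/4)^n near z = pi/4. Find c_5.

Compute the successive derivatives at the expansion point and divide by k!.

sqrt(2)/240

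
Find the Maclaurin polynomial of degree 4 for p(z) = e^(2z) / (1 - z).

7*z^4 + 19*z^3/3 + 5*z^2 + 3*z + 1

Multiply the two series term by term and collect like powers.
[z^0] = 1;  [z^1] = 3;  [z^2] = 5;  [z^3] = 19/3;  [z^4] = 7.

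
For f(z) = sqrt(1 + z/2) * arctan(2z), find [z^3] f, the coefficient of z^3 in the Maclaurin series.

-131/48

Take the Cauchy product of the two expansions.
[z^0] = 0;  [z^1] = 2;  [z^2] = 1/2;  [z^3] = -131/48.
So c_3 = f′′′(0)/3! = -131/48.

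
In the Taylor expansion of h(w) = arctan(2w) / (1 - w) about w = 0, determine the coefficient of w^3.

-2/3

Multiply the numerator's expansion by the denominator's geometric series.
h(0) = 0
h′(0) = 2
h′′(0) = 4
h′′′(0) = -4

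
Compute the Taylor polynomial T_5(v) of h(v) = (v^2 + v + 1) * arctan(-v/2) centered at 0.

17*v^5/480 + v^4/24 - 11*v^3/24 - v^2/2 - v/2

Multiply each power in the prefactor through the base expansion.
h(0) = 0
h′(0) = -1/2
h′′(0) = -1
h′′′(0) = -11/4
h^(4)(0) = 1
h^(5)(0) = 17/4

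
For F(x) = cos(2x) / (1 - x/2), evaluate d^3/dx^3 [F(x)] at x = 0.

-21/4

Write out both Maclaurin series and multiply, keeping only the needed powers.
The coefficient of x^3 in the expansion is -7/8, so F′′′(0) = 3! * (-7/8) = -21/4.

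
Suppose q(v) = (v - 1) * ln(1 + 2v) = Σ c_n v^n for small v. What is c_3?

Distribute the polynomial across the series and collect like powers.
[v^0] = 0;  [v^1] = -2;  [v^2] = 4;  [v^3] = -14/3.

-14/3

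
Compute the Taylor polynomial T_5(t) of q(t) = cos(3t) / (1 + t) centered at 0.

Write out both Maclaurin series and multiply, keeping only the needed powers.
[t^0] = 1;  [t^1] = -1;  [t^2] = -7/2;  [t^3] = 7/2;  [t^4] = -1/8;  [t^5] = 1/8.

t^5/8 - t^4/8 + 7*t^3/2 - 7*t^2/2 - t + 1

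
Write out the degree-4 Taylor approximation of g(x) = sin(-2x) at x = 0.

4*x^3/3 - 2*x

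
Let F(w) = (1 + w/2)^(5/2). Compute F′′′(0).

15/64

The coefficient of w^3 in the expansion is 5/128, so F′′′(0) = 3! * (5/128) = 15/64.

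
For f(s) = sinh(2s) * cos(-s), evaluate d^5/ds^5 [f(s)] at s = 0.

-38

Expand each factor separately, then convolve coefficients.
From the series, [s^5] f = -19/60; multiply by 5! = 120 to get -38.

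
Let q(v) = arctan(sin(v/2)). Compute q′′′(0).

-3/8

Plug the Maclaurin series of the inner function into that of the outer and collect terms.
The coefficient of v^3 in the expansion is -1/16, so q′′′(0) = 3! * (-1/16) = -3/8.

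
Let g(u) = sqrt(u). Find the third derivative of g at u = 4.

3/256

The coefficient of (u - 4)^3 in the expansion is 1/512, so g′′′(4) = 3! * (1/512) = 3/256.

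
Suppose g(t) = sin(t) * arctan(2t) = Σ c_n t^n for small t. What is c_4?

Take the Cauchy product of the two expansions.
[t^0] = 0;  [t^1] = 0;  [t^2] = 2;  [t^3] = 0;  [t^4] = -3.

-3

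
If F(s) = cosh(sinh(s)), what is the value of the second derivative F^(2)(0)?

Compose series: expand the inner function first, then feed it into the outer expansion.
The coefficient of s^2 in the expansion is 1/2, so F′′(0) = 2! * (1/2) = 1.

1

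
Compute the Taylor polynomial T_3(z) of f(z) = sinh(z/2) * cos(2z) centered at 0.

Expand each factor separately, then convolve coefficients.
f(0) = 0
f′(0) = 1/2
f′′(0) = 0
f′′′(0) = -47/8
Dividing each by k! gives the coefficients c_0, ..., c_3.

-47*z^3/48 + z/2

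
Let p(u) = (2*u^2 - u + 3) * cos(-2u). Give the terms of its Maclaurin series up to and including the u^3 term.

2*u^3 - 4*u^2 - u + 3

Distribute the polynomial across the series and collect like powers.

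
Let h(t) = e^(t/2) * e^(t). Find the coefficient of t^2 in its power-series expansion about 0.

Multiply the two series term by term and collect like powers.

9/8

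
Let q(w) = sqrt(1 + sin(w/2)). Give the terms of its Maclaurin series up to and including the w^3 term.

Let u equal the inner series; expand the outer function in u and truncate.

-w^3/384 - w^2/32 + w/4 + 1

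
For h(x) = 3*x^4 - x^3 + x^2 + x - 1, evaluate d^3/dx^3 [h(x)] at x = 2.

Use the known series and substitute for the argument.
The coefficient of (x - 2)^3 in the expansion is 23, so h′′′(2) = 3! * (23) = 138.

138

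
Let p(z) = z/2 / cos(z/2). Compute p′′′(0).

3/8

Write the quotient as an unknown series and match coefficients against numerator = denominator · series.
From the series, [z^3] p = 1/16; multiply by 3! = 6 to get 3/8.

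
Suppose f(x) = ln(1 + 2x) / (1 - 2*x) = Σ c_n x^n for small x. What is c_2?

2

Multiply the numerator's expansion by the denominator's geometric series.
f(0) = 0
f′(0) = 2
f′′(0) = 4
The Taylor polynomial is Σ f^(k)(0)/k! · x^k.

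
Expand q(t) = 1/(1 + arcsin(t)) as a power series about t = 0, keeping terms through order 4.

4*t^4/3 - 7*t^3/6 + t^2 - t + 1

Let u equal the inner series; expand the outer function in u and truncate.
q(0) = 1
q′(0) = -1
q′′(0) = 2
q′′′(0) = -7
q^(4)(0) = 32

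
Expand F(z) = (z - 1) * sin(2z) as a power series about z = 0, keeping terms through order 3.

Multiply each power in the prefactor through the base expansion.
F(0) = 0
F′(0) = -2
F′′(0) = 4
F′′′(0) = 8
Dividing each by k! gives the coefficients c_0, ..., c_3.

4*z^3/3 + 2*z^2 - 2*z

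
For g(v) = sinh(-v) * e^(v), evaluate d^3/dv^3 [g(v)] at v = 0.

Expand each factor separately, then convolve coefficients.
The coefficient of v^3 in the expansion is -2/3, so g′′′(0) = 3! * (-2/3) = -4.

-4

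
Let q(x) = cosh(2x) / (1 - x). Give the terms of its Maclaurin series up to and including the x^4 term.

Expand each factor separately, then convolve coefficients.
[x^0] = 1;  [x^1] = 1;  [x^2] = 3;  [x^3] = 3;  [x^4] = 11/3.

11*x^4/3 + 3*x^3 + 3*x^2 + x + 1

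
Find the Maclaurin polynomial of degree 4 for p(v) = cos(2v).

2*v^4/3 - 2*v^2 + 1

[v^0] = 1;  [v^1] = 0;  [v^2] = -2;  [v^3] = 0;  [v^4] = 2/3.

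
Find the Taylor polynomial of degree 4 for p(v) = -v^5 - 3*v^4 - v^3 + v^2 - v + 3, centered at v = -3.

12*(v + 3)^4 - 55*(v + 3)^3 + 118*(v + 3)^2 - 115*(v + 3) + 42

Compute the successive derivatives at the expansion point and divide by k!.
p(-3) = 42
p′(-3) = -115
p′′(-3) = 236
p′′′(-3) = -330
p^(4)(-3) = 288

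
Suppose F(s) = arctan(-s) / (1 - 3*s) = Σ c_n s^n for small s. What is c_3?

-26/3

Expand 1/(denominator) as a geometric series and multiply by the numerator's series.
F(0) = 0
F′(0) = -1
F′′(0) = -6
F′′′(0) = -52
The Taylor polynomial is Σ F^(k)(0)/k! · s^k.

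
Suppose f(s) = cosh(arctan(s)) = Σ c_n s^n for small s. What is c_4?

-7/24

Compose series: expand the inner function first, then feed it into the outer expansion.
f(0) = 1
f′(0) = 0
f′′(0) = 1
f′′′(0) = 0
f^(4)(0) = -7
Dividing each by k! gives the coefficients c_0, ..., c_4.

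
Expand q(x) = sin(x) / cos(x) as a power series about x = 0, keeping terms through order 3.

x^3/3 + x

Divide the numerator series by the denominator series (power-series long division).
q(0) = 0
q′(0) = 1
q′′(0) = 0
q′′′(0) = 2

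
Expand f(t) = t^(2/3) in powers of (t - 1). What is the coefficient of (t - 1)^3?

f(1) = 1
f′(1) = 2/3
f′′(1) = -2/9
f′′′(1) = 8/27
So c_3 = f′′′(1)/3! = 4/81.

4/81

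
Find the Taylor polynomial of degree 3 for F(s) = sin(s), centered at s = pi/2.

[(s - pi/2)^0] = 1;  [(s - pi/2)^1] = 0;  [(s - pi/2)^2] = -1/2;  [(s - pi/2)^3] = 0.

1 - (s - pi/2)^2/2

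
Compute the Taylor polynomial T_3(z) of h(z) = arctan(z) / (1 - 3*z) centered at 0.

Multiply the numerator's expansion by the denominator's geometric series.
h(0) = 0
h′(0) = 1
h′′(0) = 6
h′′′(0) = 52

26*z^3/3 + 3*z^2 + z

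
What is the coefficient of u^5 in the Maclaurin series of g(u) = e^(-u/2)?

-1/3840

Compute the successive derivatives at the expansion point and divide by k!.
g(0) = 1
g′(0) = -1/2
g′′(0) = 1/4
g′′′(0) = -1/8
g^(4)(0) = 1/16
g^(5)(0) = -1/32
So c_5 = g^(5)(0)/5! = -1/3840.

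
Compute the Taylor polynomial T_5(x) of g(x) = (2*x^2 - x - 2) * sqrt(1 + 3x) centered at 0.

Distribute the polynomial across the series and collect like powers.
[x^0] = -2;  [x^1] = -4;  [x^2] = 11/4;  [x^3] = 3/4;  [x^4] = 153/64;  [x^5] = -27/4.

-27*x^5/4 + 153*x^4/64 + 3*x^3/4 + 11*x^2/4 - 4*x - 2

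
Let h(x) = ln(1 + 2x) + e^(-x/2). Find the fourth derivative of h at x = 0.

-1535/16

Combine the two series term by term.
From the series, [x^4] h = -1535/384; multiply by 4! = 24 to get -1535/16.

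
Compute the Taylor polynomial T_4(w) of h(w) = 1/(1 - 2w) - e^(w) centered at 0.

383*w^4/24 + 47*w^3/6 + 7*w^2/2 + w

Add the two expansions coefficient-wise.
h(0) = 0
h′(0) = 1
h′′(0) = 7
h′′′(0) = 47
h^(4)(0) = 383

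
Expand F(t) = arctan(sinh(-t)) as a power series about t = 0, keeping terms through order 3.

Compose series: expand the inner function first, then feed it into the outer expansion.

t^3/6 - t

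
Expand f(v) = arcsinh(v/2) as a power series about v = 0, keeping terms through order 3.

f(0) = 0
f′(0) = 1/2
f′′(0) = 0
f′′′(0) = -1/8
The Taylor polynomial is Σ f^(k)(0)/k! · v^k.

-v^3/48 + v/2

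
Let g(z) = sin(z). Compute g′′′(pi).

Compute the successive derivatives at the expansion point and divide by k!.
From the series, [(z - pi)^3] g = 1/6; multiply by 3! = 6 to get 1.

1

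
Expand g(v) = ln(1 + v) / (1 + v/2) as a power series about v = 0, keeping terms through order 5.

8*v^5/15 - 2*v^4/3 + 5*v^3/6 - v^2 + v

Write out both Maclaurin series and multiply, keeping only the needed powers.
[v^0] = 0;  [v^1] = 1;  [v^2] = -1;  [v^3] = 5/6;  [v^4] = -2/3;  [v^5] = 8/15.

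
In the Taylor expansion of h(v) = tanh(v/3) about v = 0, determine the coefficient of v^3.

-1/81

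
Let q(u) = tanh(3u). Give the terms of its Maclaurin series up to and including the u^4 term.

-9*u^3 + 3*u

q(0) = 0
q′(0) = 3
q′′(0) = 0
q′′′(0) = -54
q^(4)(0) = 0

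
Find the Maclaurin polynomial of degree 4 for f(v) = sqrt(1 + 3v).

-405*v^4/128 + 27*v^3/16 - 9*v^2/8 + 3*v/2 + 1

[v^0] = 1;  [v^1] = 3/2;  [v^2] = -9/8;  [v^3] = 27/16;  [v^4] = -405/128.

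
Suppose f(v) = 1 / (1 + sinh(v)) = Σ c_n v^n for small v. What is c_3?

-7/6

Use the geometric series for the reciprocal, then substitute.
f(0) = 1
f′(0) = -1
f′′(0) = 2
f′′′(0) = -7
The Taylor polynomial is Σ f^(k)(0)/k! · v^k.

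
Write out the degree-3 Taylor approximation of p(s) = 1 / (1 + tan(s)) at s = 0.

-4*s^3/3 + s^2 - s + 1

Expand as Σ (-1)^k u^k with u equal to the inner function's series.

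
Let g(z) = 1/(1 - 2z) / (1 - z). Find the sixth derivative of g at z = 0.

Multiply the two series term by term and collect like powers.
From the series, [z^6] g = 127; multiply by 6! = 720 to get 91440.

91440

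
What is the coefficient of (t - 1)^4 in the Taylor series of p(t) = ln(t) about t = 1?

p(1) = 0
p′(1) = 1
p′′(1) = -1
p′′′(1) = 2
p^(4)(1) = -6
So c_4 = p^(4)(1)/4! = -1/4.

-1/4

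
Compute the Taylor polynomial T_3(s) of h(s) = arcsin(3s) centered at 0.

h(0) = 0
h′(0) = 3
h′′(0) = 0
h′′′(0) = 27

9*s^3/2 + 3*s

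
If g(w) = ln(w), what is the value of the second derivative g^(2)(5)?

-1/25

The coefficient of (w - 5)^2 in the expansion is -1/50, so g′′(5) = 2! * (-1/50) = -1/25.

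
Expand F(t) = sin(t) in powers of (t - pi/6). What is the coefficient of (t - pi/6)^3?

F(pi/6) = 1/2
F′(pi/6) = sqrt(3)/2
F′′(pi/6) = -1/2
F′′′(pi/6) = -sqrt(3)/2
The Taylor polynomial is Σ F^(k)(pi/6)/k! · (t - pi/6)^k.

-sqrt(3)/12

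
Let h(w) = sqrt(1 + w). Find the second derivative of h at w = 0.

-1/4

The coefficient of w^2 in the expansion is -1/8, so h′′(0) = 2! * (-1/8) = -1/4.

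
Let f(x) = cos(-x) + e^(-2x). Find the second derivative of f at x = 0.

3

Combine the two series term by term.
The coefficient of x^2 in the expansion is 3/2, so f′′(0) = 2! * (3/2) = 3.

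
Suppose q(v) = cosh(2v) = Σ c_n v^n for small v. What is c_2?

2

Compute the successive derivatives at the expansion point and divide by k!.
q(0) = 1
q′(0) = 0
q′′(0) = 4
So c_2 = q′′(0)/2! = 2.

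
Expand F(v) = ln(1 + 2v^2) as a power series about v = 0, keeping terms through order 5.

-2*v^4 + 2*v^2

F(0) = 0
F′(0) = 0
F′′(0) = 4
F′′′(0) = 0
F^(4)(0) = -48
F^(5)(0) = 0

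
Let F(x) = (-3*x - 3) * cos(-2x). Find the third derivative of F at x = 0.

36

Distribute the polynomial across the series and collect like powers.
The coefficient of x^3 in the expansion is 6, so F′′′(0) = 3! * (6) = 36.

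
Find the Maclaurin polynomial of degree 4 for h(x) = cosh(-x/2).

h(0) = 1
h′(0) = 0
h′′(0) = 1/4
h′′′(0) = 0
h^(4)(0) = 1/16
Dividing each by k! gives the coefficients c_0, ..., c_4.

x^4/384 + x^2/8 + 1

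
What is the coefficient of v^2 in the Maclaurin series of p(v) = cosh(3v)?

9/2

p(0) = 1
p′(0) = 0
p′′(0) = 9
So c_2 = p′′(0)/2! = 9/2.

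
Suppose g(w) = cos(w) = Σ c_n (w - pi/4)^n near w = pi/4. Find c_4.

sqrt(2)/48

g(pi/4) = sqrt(2)/2
g′(pi/4) = -sqrt(2)/2
g′′(pi/4) = -sqrt(2)/2
g′′′(pi/4) = sqrt(2)/2
g^(4)(pi/4) = sqrt(2)/2
So c_4 = g^(4)(pi/4)/4! = sqrt(2)/48.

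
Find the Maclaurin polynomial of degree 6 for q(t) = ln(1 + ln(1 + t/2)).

Plug the Maclaurin series of the inner function into that of the outer and collect terms.
[t^0] = 0;  [t^1] = 1/2;  [t^2] = -1/4;  [t^3] = 7/48;  [t^4] = -35/384;  [t^5] = 19/320;  [t^6] = -917/23040.

-917*t^6/23040 + 19*t^5/320 - 35*t^4/384 + 7*t^3/48 - t^2/4 + t/2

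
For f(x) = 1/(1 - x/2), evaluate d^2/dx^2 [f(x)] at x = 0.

1/2

From the series, [x^2] f = 1/4; multiply by 2! = 2 to get 1/2.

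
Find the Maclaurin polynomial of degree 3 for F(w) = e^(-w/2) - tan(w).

-17*w^3/48 + w^2/8 - 3*w/2 + 1

Expand each term separately and add.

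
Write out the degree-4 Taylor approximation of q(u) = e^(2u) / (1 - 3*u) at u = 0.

473*u^4/3 + 157*u^3/3 + 17*u^2 + 5*u + 1

Use 1/(1 - r) = Σ r^k on the denominator, then take the Cauchy product.
q(0) = 1
q′(0) = 5
q′′(0) = 34
q′′′(0) = 314
q^(4)(0) = 3784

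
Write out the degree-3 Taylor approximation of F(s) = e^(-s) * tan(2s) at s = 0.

11*s^3/3 - 2*s^2 + 2*s

Write out both Maclaurin series and multiply, keeping only the needed powers.
[s^0] = 0;  [s^1] = 2;  [s^2] = -2;  [s^3] = 11/3.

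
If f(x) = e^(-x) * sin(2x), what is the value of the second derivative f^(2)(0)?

Write out both Maclaurin series and multiply, keeping only the needed powers.
The coefficient of x^2 in the expansion is -2, so f′′(0) = 2! * (-2) = -4.

-4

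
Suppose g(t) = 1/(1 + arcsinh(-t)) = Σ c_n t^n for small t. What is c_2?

Substitute the inner expansion into the outer series and collect powers.
[t^0] = 1;  [t^1] = 1;  [t^2] = 1.
So c_2 = g′′(0)/2! = 1.

1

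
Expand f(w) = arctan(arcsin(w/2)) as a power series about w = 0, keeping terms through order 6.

Compose series: expand the inner function first, then feed it into the outer expansion.
[w^0] = 0;  [w^1] = 1/2;  [w^2] = 0;  [w^3] = -1/48;  [w^4] = 0;  [w^5] = 13/3840;  [w^6] = 0.

13*w^5/3840 - w^3/48 + w/2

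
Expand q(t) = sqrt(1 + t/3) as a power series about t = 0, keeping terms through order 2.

-t^2/72 + t/6 + 1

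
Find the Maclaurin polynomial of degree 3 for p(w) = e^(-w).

-w^3/6 + w^2/2 - w + 1

Use the known series and substitute for the argument.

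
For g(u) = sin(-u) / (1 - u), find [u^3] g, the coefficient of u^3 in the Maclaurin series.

-5/6

Multiply the two series term by term and collect like powers.
[u^0] = 0;  [u^1] = -1;  [u^2] = -1;  [u^3] = -5/6.
So c_3 = g′′′(0)/3! = -5/6.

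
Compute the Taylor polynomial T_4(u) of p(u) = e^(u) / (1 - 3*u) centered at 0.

Use 1/(1 - r) = Σ r^k on the denominator, then take the Cauchy product.
p(0) = 1
p′(0) = 4
p′′(0) = 25
p′′′(0) = 226
p^(4)(0) = 2713

2713*u^4/24 + 113*u^3/3 + 25*u^2/2 + 4*u + 1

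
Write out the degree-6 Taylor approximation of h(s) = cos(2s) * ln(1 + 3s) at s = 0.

-84*s^6 + 163*s^5/5 - 45*s^4/4 + 3*s^3 - 9*s^2/2 + 3*s

Take the Cauchy product of the two expansions.
h(0) = 0
h′(0) = 3
h′′(0) = -9
h′′′(0) = 18
h^(4)(0) = -270
h^(5)(0) = 3912
h^(6)(0) = -60480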